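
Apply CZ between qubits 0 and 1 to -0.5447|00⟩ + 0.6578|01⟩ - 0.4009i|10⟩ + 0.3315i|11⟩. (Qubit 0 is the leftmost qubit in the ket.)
-0.5447|00⟩ + 0.6578|01⟩ - 0.4009i|10⟩ - 0.3315i|11⟩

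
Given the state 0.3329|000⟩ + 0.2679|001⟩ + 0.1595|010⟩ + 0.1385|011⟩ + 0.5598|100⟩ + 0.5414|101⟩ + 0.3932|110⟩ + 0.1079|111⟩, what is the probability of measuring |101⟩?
0.2931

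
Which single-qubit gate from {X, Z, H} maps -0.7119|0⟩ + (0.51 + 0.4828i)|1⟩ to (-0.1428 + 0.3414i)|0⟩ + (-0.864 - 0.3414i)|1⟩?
H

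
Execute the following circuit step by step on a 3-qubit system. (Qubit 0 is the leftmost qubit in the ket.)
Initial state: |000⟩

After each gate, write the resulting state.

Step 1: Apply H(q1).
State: 1/√2|000⟩ + 1/√2|010⟩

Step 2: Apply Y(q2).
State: (1/√2)i|001⟩ + (1/√2)i|011⟩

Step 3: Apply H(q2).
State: (1/2)i|000⟩ - (1/2)i|001⟩ + (1/2)i|010⟩ - (1/2)i|011⟩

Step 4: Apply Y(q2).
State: -1/2|000⟩ - 1/2|001⟩ - 1/2|010⟩ - 1/2|011⟩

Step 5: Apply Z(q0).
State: -1/2|000⟩ - 1/2|001⟩ - 1/2|010⟩ - 1/2|011⟩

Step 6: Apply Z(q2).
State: -1/2|000⟩ + 1/2|001⟩ - 1/2|010⟩ + 1/2|011⟩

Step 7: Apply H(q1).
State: -1/√2|000⟩ + 1/√2|001⟩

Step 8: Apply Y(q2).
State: -(1/√2)i|000⟩ - (1/√2)i|001⟩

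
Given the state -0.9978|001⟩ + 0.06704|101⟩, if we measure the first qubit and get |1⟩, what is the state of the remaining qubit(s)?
|01⟩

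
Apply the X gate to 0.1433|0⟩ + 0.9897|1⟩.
0.9897|0⟩ + 0.1433|1⟩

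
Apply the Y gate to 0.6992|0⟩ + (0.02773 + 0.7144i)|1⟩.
(0.7144 - 0.02773i)|0⟩ + 0.6992i|1⟩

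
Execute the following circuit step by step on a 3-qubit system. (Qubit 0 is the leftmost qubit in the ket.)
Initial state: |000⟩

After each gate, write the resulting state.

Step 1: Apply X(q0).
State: |100⟩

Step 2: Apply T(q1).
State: |100⟩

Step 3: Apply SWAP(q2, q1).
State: |100⟩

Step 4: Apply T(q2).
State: |100⟩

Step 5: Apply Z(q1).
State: |100⟩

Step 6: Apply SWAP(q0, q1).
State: |010⟩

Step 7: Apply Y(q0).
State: i|110⟩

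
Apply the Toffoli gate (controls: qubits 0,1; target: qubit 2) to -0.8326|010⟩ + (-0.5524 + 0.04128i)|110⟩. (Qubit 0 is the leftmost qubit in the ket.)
-0.8326|010⟩ + (-0.5524 + 0.04128i)|111⟩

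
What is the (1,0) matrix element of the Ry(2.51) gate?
0.9505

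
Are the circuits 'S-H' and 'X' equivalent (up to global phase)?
No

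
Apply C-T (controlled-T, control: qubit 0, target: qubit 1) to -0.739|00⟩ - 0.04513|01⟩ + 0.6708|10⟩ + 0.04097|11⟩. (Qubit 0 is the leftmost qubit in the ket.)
-0.739|00⟩ - 0.04513|01⟩ + 0.6708|10⟩ + (0.02897 + 0.02897i)|11⟩

C-T leaves the control-|0⟩ kets |00⟩, |01⟩ unchanged and applies T to qubit 1 on the control-|1⟩ pair (|10⟩, |11⟩).
T = [[1, 0], [0, (1/√2 + (1/√2)i)]].
With a = amp(|10⟩) = 0.6708 and b = amp(|11⟩) = 0.04097:
new amp(|10⟩) = (1)·a = 0.6708
new amp(|11⟩) = (1/√2 + (1/√2)i)·b = (0.02897 + 0.02897i)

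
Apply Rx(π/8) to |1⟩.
-0.1951i|0⟩ + 0.9808|1⟩

Rx(π/8) = [[cos(θ/2), −i·sin(θ/2)], [−i·sin(θ/2), cos(θ/2)]]; θ = π/8, cos(θ/2) ≈ 0.980785, sin(θ/2) ≈ 0.19509.
With a = amp(|0⟩) = 0 and b = amp(|1⟩) = 1:
new amp(|0⟩) = (0.980785)·a + (-0.19509i)·b = -0.1951i
new amp(|1⟩) = (-0.19509i)·a + (0.980785)·b = 0.9808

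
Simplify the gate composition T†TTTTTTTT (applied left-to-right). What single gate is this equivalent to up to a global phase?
T†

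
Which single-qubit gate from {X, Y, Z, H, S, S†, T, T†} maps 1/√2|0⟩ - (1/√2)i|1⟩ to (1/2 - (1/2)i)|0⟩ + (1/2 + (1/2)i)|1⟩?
H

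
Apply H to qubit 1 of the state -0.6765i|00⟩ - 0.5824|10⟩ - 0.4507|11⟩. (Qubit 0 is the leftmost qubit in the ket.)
-0.4784i|00⟩ - 0.4784i|01⟩ - 0.7305|10⟩ - 0.09313|11⟩

H on qubit 1 mixes each pair of kets that differ only in qubit 1: amplitudes (a, b) of (|…0…⟩, |…1…⟩) become ((a + b)/√2, (a − b)/√2). Kets absent from the input have amplitude 0.
(|00⟩, |01⟩): (a, b) = (-0.6765i, 0) → (-0.4784i, -0.4784i)
(|10⟩, |11⟩): (a, b) = (-0.5824, -0.4507) → (-0.7305, -0.09313)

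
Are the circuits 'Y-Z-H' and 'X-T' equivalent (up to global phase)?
No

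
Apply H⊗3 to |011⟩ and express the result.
1/√8|000⟩ - 1/√8|001⟩ - 1/√8|010⟩ + 1/√8|011⟩ + 1/√8|100⟩ - 1/√8|101⟩ - 1/√8|110⟩ + 1/√8|111⟩

H⊗3 gives amp(|y⟩) = (1/2√2) Σ_x (−1)^(x·y) amp(|x⟩), where x·y is the number of positions in which both x and y have a 1.
|000⟩: (1)/(2√2) = 1/√8
|001⟩: (-1)/(2√2) = -1/√8
|010⟩: (-1)/(2√2) = -1/√8
|011⟩: (1)/(2√2) = 1/√8
|100⟩: (1)/(2√2) = 1/√8
|101⟩: (-1)/(2√2) = -1/√8
|110⟩: (-1)/(2√2) = -1/√8
|111⟩: (1)/(2√2) = 1/√8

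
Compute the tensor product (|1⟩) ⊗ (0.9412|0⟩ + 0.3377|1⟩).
0.9412|10⟩ + 0.3377|11⟩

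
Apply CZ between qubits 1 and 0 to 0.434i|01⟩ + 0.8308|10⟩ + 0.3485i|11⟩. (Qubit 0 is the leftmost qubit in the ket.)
0.434i|01⟩ + 0.8308|10⟩ - 0.3485i|11⟩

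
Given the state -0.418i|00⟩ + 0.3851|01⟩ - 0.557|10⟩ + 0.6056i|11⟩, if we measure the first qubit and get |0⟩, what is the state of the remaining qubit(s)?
-0.7355i|0⟩ + 0.6776|1⟩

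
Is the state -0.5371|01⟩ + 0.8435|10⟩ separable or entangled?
Entangled

Writing the state as a|00⟩ + b|01⟩ + c|10⟩ + d|11⟩, it is a product state iff ad − bc = 0.
Here (a, b, c, d) = (0, -0.5371, 0.8435, 0): ad − bc = (0)(0) − (-0.5371)(0.8435) = 0.453 ≠ 0, so the state is entangled.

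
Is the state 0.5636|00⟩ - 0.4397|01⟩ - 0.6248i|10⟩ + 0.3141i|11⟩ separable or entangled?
Entangled

Writing the state as a|00⟩ + b|01⟩ + c|10⟩ + d|11⟩, it is a product state iff ad − bc = 0.
Here (a, b, c, d) = (0.5636, -0.4397, -0.6248i, 0.3141i): ad − bc = (0.5636)(0.3141i) − (-0.4397)(-0.6248i) = -0.0977i ≠ 0, so the state is entangled.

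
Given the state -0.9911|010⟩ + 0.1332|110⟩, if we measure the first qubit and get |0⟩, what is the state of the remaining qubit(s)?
-|10⟩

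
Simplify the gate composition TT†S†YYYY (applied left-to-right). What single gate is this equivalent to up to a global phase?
S†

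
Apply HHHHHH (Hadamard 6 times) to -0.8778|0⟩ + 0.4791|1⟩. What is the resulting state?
-0.8778|0⟩ + 0.4791|1⟩

H² = I, so an even number of Hadamards cancels: H^6 = I and the state is unchanged.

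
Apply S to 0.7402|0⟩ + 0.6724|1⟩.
0.7402|0⟩ + 0.6724i|1⟩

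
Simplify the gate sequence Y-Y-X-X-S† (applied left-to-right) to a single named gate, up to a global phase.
S†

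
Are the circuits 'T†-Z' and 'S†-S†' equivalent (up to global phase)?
No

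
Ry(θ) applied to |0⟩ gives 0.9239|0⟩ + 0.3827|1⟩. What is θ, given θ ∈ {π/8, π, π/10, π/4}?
π/4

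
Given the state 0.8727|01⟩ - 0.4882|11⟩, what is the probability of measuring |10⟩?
0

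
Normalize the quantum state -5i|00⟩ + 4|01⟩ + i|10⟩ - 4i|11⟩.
-0.6565i|00⟩ + 0.5252|01⟩ + 0.1313i|10⟩ - 0.5252i|11⟩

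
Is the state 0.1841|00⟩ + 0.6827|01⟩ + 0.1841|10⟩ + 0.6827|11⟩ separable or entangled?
Separable

Writing the state as a|00⟩ + b|01⟩ + c|10⟩ + d|11⟩, it is a product state iff ad − bc = 0.
Here (a, b, c, d) = (0.1841, 0.6827, 0.1841, 0.6827): ad − bc = (0.1841)(0.6827) − (0.6827)(0.1841) = 0, so the state is separable.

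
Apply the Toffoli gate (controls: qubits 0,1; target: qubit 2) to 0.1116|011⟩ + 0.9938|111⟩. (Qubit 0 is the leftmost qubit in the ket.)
0.1116|011⟩ + 0.9938|110⟩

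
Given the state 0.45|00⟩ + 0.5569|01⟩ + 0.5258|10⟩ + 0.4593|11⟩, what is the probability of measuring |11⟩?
0.211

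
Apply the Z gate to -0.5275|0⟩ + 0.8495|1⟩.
-0.5275|0⟩ - 0.8495|1⟩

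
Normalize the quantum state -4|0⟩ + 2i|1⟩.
-0.8944|0⟩ + (1/√5)i|1⟩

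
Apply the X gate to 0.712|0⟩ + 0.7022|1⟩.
0.7022|0⟩ + 0.712|1⟩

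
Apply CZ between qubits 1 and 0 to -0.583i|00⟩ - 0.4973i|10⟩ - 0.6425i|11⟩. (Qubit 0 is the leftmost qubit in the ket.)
-0.583i|00⟩ - 0.4973i|10⟩ + 0.6425i|11⟩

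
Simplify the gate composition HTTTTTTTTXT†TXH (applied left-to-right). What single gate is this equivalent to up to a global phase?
I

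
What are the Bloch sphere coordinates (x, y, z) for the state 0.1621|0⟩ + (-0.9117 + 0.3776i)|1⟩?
(-0.2956, 0.1224, -0.9475)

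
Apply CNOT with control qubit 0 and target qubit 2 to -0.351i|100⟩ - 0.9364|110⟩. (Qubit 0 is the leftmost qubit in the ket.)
-0.351i|101⟩ - 0.9364|111⟩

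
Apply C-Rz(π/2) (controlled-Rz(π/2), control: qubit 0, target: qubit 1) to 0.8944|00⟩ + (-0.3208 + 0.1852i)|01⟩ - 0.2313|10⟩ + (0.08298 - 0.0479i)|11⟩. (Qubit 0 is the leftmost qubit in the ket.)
0.8944|00⟩ + (-0.3208 + 0.1852i)|01⟩ + (-0.1636 + 0.1636i)|10⟩ + (0.09255 + 0.02481i)|11⟩

C-Rz(π/2) leaves the control-|0⟩ kets |00⟩, |01⟩ unchanged and applies Rz(π/2) to qubit 1 on the control-|1⟩ pair (|10⟩, |11⟩).
Rz(π/2) = [[e^(−iθ/2), 0], [0, e^(iθ/2)]] with e^(±iθ/2) = cos(θ/2) ± i·sin(θ/2); θ = π/2, cos(θ/2) ≈ 0.707107, sin(θ/2) ≈ 0.707107.
With a = amp(|10⟩) = -0.2313 and b = amp(|11⟩) = (0.08298 - 0.0479i):
new amp(|10⟩) = (0.707107 - 0.707107i)·a = (-0.1636 + 0.1636i)
new amp(|11⟩) = (0.707107 + 0.707107i)·b = (0.09255 + 0.02481i)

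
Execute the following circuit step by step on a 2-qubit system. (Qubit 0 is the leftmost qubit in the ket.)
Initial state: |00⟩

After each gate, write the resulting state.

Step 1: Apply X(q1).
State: |01⟩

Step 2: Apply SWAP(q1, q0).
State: |10⟩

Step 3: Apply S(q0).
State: i|10⟩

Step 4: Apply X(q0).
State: i|00⟩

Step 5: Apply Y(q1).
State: -|01⟩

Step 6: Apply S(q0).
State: -|01⟩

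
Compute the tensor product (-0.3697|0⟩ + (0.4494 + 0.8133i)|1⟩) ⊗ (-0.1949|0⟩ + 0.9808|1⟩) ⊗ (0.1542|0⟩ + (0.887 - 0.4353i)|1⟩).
0.01111|000⟩ + (0.06391 - 0.03137i)|001⟩ - 0.05591|010⟩ + (-0.3216 + 0.1578i)|011⟩ + (-0.01351 - 0.02444i)|100⟩ + (-0.1467 - 0.1025i)|101⟩ + (0.06797 + 0.123i)|110⟩ + (0.7382 + 0.5157i)|111⟩

amp(|b₁b₂…⟩) = product of the factor amplitudes for bits b₁, b₂, …; only kets whose every factor amplitude is nonzero survive.
|000⟩: (-0.3697)(-0.1949)(0.1542) = 0.01111
|001⟩: (-0.3697)(-0.1949)(0.887 - 0.4353i) = (0.06391 - 0.03137i)
|010⟩: (-0.3697)(0.9808)(0.1542) = -0.05591
|011⟩: (-0.3697)(0.9808)(0.887 - 0.4353i) = (-0.3216 + 0.1578i)
|100⟩: (0.4494 + 0.8133i)(-0.1949)(0.1542) = (-0.01351 - 0.02444i)
|101⟩: (0.4494 + 0.8133i)(-0.1949)(0.887 - 0.4353i) = (-0.1467 - 0.1025i)
|110⟩: (0.4494 + 0.8133i)(0.9808)(0.1542) = (0.06797 + 0.123i)
|111⟩: (0.4494 + 0.8133i)(0.9808)(0.887 - 0.4353i) = (0.7382 + 0.5157i)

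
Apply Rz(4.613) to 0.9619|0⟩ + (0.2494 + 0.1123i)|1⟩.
(-0.6455 - 0.7131i)|0⟩ + (-0.2506 + 0.1095i)|1⟩

Rz(4.613) = [[e^(−iθ/2), 0], [0, e^(iθ/2)]] with e^(±iθ/2) = cos(θ/2) ± i·sin(θ/2); θ = 4.613, cos(θ/2) ≈ -0.671109, sin(θ/2) ≈ 0.741359.
With a = amp(|0⟩) = 0.9619 and b = amp(|1⟩) = (0.2494 + 0.1123i):
new amp(|0⟩) = (-0.671109 - 0.741359i)·a = (-0.6455 - 0.7131i)
new amp(|1⟩) = (-0.671109 + 0.741359i)·b = (-0.2506 + 0.1095i)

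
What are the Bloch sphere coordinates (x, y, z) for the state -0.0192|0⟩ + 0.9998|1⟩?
(-0.03839, 0, -0.9992)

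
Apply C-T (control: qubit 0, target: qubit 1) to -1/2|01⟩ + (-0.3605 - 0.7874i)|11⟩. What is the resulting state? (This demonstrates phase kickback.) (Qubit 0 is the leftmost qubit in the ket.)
-1/2|01⟩ + (0.3019 - 0.8117i)|11⟩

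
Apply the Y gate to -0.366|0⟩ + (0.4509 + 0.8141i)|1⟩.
(0.8141 - 0.4509i)|0⟩ - 0.366i|1⟩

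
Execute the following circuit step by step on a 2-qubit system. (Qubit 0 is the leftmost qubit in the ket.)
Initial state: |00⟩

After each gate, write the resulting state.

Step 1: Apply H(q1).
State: 1/√2|00⟩ + 1/√2|01⟩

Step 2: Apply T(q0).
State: 1/√2|00⟩ + 1/√2|01⟩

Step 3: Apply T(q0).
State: 1/√2|00⟩ + 1/√2|01⟩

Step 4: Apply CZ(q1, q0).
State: 1/√2|00⟩ + 1/√2|01⟩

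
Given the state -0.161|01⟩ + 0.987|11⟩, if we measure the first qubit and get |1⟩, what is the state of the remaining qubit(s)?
|1⟩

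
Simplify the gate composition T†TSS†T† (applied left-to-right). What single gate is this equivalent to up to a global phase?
T†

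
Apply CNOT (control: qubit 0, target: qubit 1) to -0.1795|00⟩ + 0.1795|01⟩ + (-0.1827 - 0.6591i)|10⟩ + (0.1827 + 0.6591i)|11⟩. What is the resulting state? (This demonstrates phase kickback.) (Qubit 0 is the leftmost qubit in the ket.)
-0.1795|00⟩ + 0.1795|01⟩ + (0.1827 + 0.6591i)|10⟩ + (-0.1827 - 0.6591i)|11⟩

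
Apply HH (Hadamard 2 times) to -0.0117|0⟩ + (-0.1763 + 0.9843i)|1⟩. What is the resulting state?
-0.0117|0⟩ + (-0.1763 + 0.9843i)|1⟩

H² = I, so an even number of Hadamards cancels: H^2 = I and the state is unchanged.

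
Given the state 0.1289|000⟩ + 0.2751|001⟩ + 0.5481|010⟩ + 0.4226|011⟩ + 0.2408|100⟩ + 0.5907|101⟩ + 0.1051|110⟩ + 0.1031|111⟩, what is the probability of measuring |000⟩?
0.01662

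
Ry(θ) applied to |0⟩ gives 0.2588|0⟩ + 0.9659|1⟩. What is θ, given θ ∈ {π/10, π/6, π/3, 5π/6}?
5π/6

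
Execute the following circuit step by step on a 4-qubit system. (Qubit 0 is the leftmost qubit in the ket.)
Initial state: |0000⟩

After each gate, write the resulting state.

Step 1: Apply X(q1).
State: |0100⟩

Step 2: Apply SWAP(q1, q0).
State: |1000⟩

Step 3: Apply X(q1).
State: |1100⟩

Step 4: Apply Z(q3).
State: |1100⟩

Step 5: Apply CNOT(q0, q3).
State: |1101⟩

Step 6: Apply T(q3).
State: (1/√2 + (1/√2)i)|1101⟩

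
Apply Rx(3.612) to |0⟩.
-0.233|0⟩ - 0.9725i|1⟩

Rx(3.612) = [[cos(θ/2), −i·sin(θ/2)], [−i·sin(θ/2), cos(θ/2)]]; θ = 3.612, cos(θ/2) ≈ -0.233041, sin(θ/2) ≈ 0.972467.
With a = amp(|0⟩) = 1 and b = amp(|1⟩) = 0:
new amp(|0⟩) = (-0.233041)·a + (-0.972467i)·b = -0.233
new amp(|1⟩) = (-0.972467i)·a + (-0.233041)·b = -0.9725i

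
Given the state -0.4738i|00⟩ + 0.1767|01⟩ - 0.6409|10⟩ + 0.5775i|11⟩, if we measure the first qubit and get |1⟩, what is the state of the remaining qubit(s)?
-0.7429|0⟩ + 0.6694i|1⟩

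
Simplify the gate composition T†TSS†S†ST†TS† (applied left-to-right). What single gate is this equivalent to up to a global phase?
S†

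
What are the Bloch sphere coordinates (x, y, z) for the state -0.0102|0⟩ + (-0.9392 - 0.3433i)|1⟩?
(0.01916, 0.007003, -0.9998)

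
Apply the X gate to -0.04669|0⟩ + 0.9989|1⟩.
0.9989|0⟩ - 0.04669|1⟩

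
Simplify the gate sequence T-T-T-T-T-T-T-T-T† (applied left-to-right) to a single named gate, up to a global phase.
T†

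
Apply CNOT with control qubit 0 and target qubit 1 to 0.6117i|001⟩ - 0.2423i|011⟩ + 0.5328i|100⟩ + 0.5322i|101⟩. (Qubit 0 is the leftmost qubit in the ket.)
0.6117i|001⟩ - 0.2423i|011⟩ + 0.5328i|110⟩ + 0.5322i|111⟩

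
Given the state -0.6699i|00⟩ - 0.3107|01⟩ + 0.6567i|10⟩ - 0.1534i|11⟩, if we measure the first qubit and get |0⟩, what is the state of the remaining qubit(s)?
-0.9072i|0⟩ - 0.4207|1⟩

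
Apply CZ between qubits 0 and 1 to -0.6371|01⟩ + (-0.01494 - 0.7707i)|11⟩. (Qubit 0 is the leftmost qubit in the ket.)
-0.6371|01⟩ + (0.01494 + 0.7707i)|11⟩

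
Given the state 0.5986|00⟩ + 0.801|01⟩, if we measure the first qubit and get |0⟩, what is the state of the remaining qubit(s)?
0.5986|0⟩ + 0.801|1⟩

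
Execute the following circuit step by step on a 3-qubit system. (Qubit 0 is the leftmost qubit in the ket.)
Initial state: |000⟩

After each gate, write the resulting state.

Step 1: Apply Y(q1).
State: i|010⟩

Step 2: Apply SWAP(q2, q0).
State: i|010⟩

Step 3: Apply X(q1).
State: i|000⟩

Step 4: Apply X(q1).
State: i|010⟩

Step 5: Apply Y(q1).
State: |000⟩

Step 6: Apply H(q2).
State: 1/√2|000⟩ + 1/√2|001⟩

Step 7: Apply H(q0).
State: 1/2|000⟩ + 1/2|001⟩ + 1/2|100⟩ + 1/2|101⟩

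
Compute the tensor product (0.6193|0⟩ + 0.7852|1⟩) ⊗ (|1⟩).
0.6193|01⟩ + 0.7852|11⟩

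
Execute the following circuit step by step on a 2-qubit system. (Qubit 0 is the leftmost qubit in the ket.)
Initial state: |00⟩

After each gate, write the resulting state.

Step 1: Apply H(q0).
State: 1/√2|00⟩ + 1/√2|10⟩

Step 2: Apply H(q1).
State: 1/2|00⟩ + 1/2|01⟩ + 1/2|10⟩ + 1/2|11⟩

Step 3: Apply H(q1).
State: 1/√2|00⟩ + 1/√2|10⟩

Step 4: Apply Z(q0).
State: 1/√2|00⟩ - 1/√2|10⟩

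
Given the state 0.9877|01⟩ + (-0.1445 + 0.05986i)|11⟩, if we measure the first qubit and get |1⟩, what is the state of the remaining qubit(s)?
(-0.9239 + 0.3827i)|1⟩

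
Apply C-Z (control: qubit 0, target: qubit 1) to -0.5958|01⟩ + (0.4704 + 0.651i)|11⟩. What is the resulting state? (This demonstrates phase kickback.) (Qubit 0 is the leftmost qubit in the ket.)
-0.5958|01⟩ + (-0.4704 - 0.651i)|11⟩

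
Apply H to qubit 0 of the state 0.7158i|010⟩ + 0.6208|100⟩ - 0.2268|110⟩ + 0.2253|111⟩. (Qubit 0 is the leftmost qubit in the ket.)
0.439|000⟩ + (-0.1604 + 0.5061i)|010⟩ + 0.1593|011⟩ - 0.439|100⟩ + (0.1604 + 0.5061i)|110⟩ - 0.1593|111⟩

H on qubit 0 mixes each pair of kets that differ only in qubit 0: amplitudes (a, b) of (|…0…⟩, |…1…⟩) become ((a + b)/√2, (a − b)/√2). Kets absent from the input have amplitude 0.
(|000⟩, |100⟩): (a, b) = (0, 0.6208) → (0.439, -0.439)
(|010⟩, |110⟩): (a, b) = (0.7158i, -0.2268) → ((-0.1604 + 0.5061i), (0.1604 + 0.5061i))
(|011⟩, |111⟩): (a, b) = (0, 0.2253) → (0.1593, -0.1593)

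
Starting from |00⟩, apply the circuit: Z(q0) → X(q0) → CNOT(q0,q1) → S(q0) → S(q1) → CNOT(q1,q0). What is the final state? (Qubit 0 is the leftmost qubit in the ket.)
-|01⟩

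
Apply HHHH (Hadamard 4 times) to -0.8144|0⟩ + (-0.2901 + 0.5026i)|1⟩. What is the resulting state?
-0.8144|0⟩ + (-0.2901 + 0.5026i)|1⟩

H² = I, so an even number of Hadamards cancels: H^4 = I and the state is unchanged.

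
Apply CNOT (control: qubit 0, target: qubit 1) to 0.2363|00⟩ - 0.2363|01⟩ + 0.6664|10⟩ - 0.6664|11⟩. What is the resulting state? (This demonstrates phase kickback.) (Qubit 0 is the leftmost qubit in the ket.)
0.2363|00⟩ - 0.2363|01⟩ - 0.6664|10⟩ + 0.6664|11⟩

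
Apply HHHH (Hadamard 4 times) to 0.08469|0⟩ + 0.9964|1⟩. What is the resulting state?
0.08469|0⟩ + 0.9964|1⟩

H² = I, so an even number of Hadamards cancels: H^4 = I and the state is unchanged.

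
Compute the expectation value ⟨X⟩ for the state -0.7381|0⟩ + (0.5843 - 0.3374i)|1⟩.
-0.8625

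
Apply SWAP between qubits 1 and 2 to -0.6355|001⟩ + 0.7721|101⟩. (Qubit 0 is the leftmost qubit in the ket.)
-0.6355|010⟩ + 0.7721|110⟩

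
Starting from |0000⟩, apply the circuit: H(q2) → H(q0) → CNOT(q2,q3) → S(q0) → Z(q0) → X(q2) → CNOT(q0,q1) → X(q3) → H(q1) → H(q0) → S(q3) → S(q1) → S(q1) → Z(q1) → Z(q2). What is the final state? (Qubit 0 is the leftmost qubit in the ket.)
(0.25 - 0.25i)|0000⟩ + (-0.25 - 0.25i)|0011⟩ + (0.25 + 0.25i)|0100⟩ + (0.25 - 0.25i)|0111⟩ + (0.25 + 0.25i)|1000⟩ + (0.25 - 0.25i)|1011⟩ + (0.25 - 0.25i)|1100⟩ + (-0.25 - 0.25i)|1111⟩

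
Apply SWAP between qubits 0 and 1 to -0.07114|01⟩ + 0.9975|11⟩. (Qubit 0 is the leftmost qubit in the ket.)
-0.07114|10⟩ + 0.9975|11⟩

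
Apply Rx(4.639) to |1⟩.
-0.7326i|0⟩ - 0.6807|1⟩

Rx(4.639) = [[cos(θ/2), −i·sin(θ/2)], [−i·sin(θ/2), cos(θ/2)]]; θ = 4.639, cos(θ/2) ≈ -0.68069, sin(θ/2) ≈ 0.732572.
With a = amp(|0⟩) = 0 and b = amp(|1⟩) = 1:
new amp(|0⟩) = (-0.68069)·a + (-0.732572i)·b = -0.7326i
new amp(|1⟩) = (-0.732572i)·a + (-0.68069)·b = -0.6807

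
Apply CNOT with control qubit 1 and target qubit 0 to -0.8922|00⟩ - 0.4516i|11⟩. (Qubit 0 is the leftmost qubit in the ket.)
-0.8922|00⟩ - 0.4516i|01⟩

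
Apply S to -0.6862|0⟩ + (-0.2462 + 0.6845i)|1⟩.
-0.6862|0⟩ + (-0.6845 - 0.2462i)|1⟩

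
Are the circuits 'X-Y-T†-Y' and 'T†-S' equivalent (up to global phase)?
No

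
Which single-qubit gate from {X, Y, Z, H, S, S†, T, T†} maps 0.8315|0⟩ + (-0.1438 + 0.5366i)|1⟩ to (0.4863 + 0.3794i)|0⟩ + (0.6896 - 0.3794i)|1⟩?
H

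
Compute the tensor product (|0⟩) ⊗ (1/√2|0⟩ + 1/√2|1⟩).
1/√2|00⟩ + 1/√2|01⟩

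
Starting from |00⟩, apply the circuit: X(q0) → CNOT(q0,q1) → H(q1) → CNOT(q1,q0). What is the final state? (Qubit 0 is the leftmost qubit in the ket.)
-1/√2|01⟩ + 1/√2|10⟩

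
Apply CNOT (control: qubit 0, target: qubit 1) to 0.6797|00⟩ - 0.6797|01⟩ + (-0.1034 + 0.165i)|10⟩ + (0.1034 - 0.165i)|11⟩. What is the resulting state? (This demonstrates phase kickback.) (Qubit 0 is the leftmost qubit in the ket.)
0.6797|00⟩ - 0.6797|01⟩ + (0.1034 - 0.165i)|10⟩ + (-0.1034 + 0.165i)|11⟩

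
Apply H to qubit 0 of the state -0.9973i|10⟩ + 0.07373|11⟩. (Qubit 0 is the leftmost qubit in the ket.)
-0.7052i|00⟩ + 0.05213|01⟩ + 0.7052i|10⟩ - 0.05213|11⟩

H on qubit 0 mixes each pair of kets that differ only in qubit 0: amplitudes (a, b) of (|…0…⟩, |…1…⟩) become ((a + b)/√2, (a − b)/√2). Kets absent from the input have amplitude 0.
(|00⟩, |10⟩): (a, b) = (0, -0.9973i) → (-0.7052i, 0.7052i)
(|01⟩, |11⟩): (a, b) = (0, 0.07373) → (0.05213, -0.05213)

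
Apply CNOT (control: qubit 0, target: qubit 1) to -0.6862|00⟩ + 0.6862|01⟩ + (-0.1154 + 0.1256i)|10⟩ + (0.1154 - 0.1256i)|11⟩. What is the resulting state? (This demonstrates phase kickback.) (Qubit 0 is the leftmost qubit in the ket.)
-0.6862|00⟩ + 0.6862|01⟩ + (0.1154 - 0.1256i)|10⟩ + (-0.1154 + 0.1256i)|11⟩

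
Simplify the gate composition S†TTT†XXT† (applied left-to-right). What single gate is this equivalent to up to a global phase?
S†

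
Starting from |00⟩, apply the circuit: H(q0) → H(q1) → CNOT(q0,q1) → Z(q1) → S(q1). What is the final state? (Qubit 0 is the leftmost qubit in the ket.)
1/2|00⟩ - (1/2)i|01⟩ + 1/2|10⟩ - (1/2)i|11⟩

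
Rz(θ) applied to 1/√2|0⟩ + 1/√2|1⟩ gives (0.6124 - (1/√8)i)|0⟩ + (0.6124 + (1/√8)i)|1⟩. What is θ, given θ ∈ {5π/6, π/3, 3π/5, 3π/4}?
π/3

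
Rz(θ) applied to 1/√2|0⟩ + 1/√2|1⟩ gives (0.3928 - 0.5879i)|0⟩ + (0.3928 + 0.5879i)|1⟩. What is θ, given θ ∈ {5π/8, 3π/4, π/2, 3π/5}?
5π/8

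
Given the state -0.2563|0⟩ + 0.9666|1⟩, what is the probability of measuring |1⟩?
0.9343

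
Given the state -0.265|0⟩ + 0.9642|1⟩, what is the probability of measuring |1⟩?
0.9297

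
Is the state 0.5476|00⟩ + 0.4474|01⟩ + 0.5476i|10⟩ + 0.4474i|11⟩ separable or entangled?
Separable

Writing the state as a|00⟩ + b|01⟩ + c|10⟩ + d|11⟩, it is a product state iff ad − bc = 0.
Here (a, b, c, d) = (0.5476, 0.4474, 0.5476i, 0.4474i): ad − bc = (0.5476)(0.4474i) − (0.4474)(0.5476i) = 0, so the state is separable.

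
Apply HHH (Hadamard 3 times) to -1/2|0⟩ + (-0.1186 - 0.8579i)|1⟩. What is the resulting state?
(-0.4374 - 0.6066i)|0⟩ + (-0.2697 + 0.6066i)|1⟩

H² = I, so H^3 = H: a single Hadamard. With (a, b) = (-1/2, (-0.1186 - 0.8579i)), H gives ((a + b)/√2, (a − b)/√2) = ((-0.4374 - 0.6066i), (-0.2697 + 0.6066i)).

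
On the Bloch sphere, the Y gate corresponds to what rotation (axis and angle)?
Rotation by π around the y-axis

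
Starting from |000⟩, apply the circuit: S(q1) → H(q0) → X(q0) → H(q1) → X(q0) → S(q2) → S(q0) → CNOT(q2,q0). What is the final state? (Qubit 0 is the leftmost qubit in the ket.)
1/2|000⟩ + 1/2|010⟩ + (1/2)i|100⟩ + (1/2)i|110⟩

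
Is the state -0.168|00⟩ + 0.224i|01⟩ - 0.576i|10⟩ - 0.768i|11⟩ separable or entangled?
Entangled

Writing the state as a|00⟩ + b|01⟩ + c|10⟩ + d|11⟩, it is a product state iff ad − bc = 0.
Here (a, b, c, d) = (-0.168, 0.224i, -0.576i, -0.768i): ad − bc = (-0.168)(-0.768i) − (0.224i)(-0.576i) = (-0.129 + 0.129i) ≠ 0, so the state is entangled.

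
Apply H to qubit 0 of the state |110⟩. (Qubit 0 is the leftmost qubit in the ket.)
1/√2|010⟩ - 1/√2|110⟩

H on qubit 0 mixes each pair of kets that differ only in qubit 0: amplitudes (a, b) of (|…0…⟩, |…1…⟩) become ((a + b)/√2, (a − b)/√2). Kets absent from the input have amplitude 0.
(|010⟩, |110⟩): (a, b) = (0, 1) → (1/√2, -1/√2)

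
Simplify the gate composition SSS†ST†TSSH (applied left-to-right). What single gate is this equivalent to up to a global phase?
H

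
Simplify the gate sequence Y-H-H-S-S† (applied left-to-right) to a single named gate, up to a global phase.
Y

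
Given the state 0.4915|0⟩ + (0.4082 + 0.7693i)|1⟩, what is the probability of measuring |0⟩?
0.2416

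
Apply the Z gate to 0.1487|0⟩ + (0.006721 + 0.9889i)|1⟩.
0.1487|0⟩ + (-0.006721 - 0.9889i)|1⟩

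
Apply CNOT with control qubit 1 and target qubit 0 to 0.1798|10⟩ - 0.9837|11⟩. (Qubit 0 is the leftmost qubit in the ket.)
-0.9837|01⟩ + 0.1798|10⟩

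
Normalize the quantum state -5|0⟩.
-|0⟩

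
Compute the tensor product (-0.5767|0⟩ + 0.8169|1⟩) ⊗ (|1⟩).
-0.5767|01⟩ + 0.8169|11⟩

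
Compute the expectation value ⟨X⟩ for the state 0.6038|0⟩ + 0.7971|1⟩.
0.9626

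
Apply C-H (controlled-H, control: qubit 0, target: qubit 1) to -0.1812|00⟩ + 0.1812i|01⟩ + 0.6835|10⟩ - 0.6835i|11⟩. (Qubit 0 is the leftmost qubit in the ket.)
-0.1812|00⟩ + 0.1812i|01⟩ + (0.4833 - 0.4833i)|10⟩ + (0.4833 + 0.4833i)|11⟩

C-H leaves the control-|0⟩ kets |00⟩, |01⟩ unchanged and applies H to qubit 1 on the control-|1⟩ pair (|10⟩, |11⟩).
H = [[1/√2, 1/√2], [1/√2, -1/√2]].
With a = amp(|10⟩) = 0.6835 and b = amp(|11⟩) = -0.6835i:
new amp(|10⟩) = (1/√2)·a + (1/√2)·b = (0.4833 - 0.4833i)
new amp(|11⟩) = (1/√2)·a + (-1/√2)·b = (0.4833 + 0.4833i)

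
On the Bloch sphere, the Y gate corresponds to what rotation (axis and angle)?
Rotation by π around the y-axis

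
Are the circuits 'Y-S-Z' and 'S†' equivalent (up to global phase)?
No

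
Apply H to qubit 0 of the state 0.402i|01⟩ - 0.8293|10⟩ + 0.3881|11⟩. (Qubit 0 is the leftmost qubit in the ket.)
-0.5864|00⟩ + (0.2744 + 0.2843i)|01⟩ + 0.5864|10⟩ + (-0.2744 + 0.2843i)|11⟩

H on qubit 0 mixes each pair of kets that differ only in qubit 0: amplitudes (a, b) of (|…0…⟩, |…1…⟩) become ((a + b)/√2, (a − b)/√2). Kets absent from the input have amplitude 0.
(|00⟩, |10⟩): (a, b) = (0, -0.8293) → (-0.5864, 0.5864)
(|01⟩, |11⟩): (a, b) = (0.402i, 0.3881) → ((0.2744 + 0.2843i), (-0.2744 + 0.2843i))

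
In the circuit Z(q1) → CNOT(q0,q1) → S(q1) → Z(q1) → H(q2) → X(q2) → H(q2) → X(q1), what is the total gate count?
8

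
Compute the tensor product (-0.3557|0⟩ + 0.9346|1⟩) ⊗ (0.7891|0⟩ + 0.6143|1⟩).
-0.2807|00⟩ - 0.2185|01⟩ + 0.7375|10⟩ + 0.5741|11⟩

amp(|b₁b₂…⟩) = product of the factor amplitudes for bits b₁, b₂, …; only kets whose every factor amplitude is nonzero survive.
|00⟩: (-0.3557)(0.7891) = -0.2807
|01⟩: (-0.3557)(0.6143) = -0.2185
|10⟩: (0.9346)(0.7891) = 0.7375
|11⟩: (0.9346)(0.6143) = 0.5741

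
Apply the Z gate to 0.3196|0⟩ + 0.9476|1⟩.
0.3196|0⟩ - 0.9476|1⟩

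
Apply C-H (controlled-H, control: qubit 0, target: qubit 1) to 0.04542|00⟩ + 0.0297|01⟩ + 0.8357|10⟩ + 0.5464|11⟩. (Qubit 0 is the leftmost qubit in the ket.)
0.04542|00⟩ + 0.0297|01⟩ + 0.9773|10⟩ + 0.2046|11⟩

C-H leaves the control-|0⟩ kets |00⟩, |01⟩ unchanged and applies H to qubit 1 on the control-|1⟩ pair (|10⟩, |11⟩).
H = [[1/√2, 1/√2], [1/√2, -1/√2]].
With a = amp(|10⟩) = 0.8357 and b = amp(|11⟩) = 0.5464:
new amp(|10⟩) = (1/√2)·a + (1/√2)·b = 0.9773
new amp(|11⟩) = (1/√2)·a + (-1/√2)·b = 0.2046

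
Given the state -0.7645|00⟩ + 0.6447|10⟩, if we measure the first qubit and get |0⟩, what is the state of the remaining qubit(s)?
-|0⟩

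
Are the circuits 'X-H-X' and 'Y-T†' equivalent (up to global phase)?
No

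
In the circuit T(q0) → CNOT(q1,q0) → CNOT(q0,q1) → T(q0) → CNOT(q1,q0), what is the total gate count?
5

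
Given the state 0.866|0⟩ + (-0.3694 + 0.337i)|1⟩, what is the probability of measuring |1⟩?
0.25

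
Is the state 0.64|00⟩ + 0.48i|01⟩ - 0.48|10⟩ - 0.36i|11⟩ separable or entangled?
Separable

Writing the state as a|00⟩ + b|01⟩ + c|10⟩ + d|11⟩, it is a product state iff ad − bc = 0.
Here (a, b, c, d) = (0.64, 0.48i, -0.48, -0.36i): ad − bc = (0.64)(-0.36i) − (0.48i)(-0.48) = 0, so the state is separable.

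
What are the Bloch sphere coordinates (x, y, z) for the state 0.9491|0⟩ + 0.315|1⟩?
(0.5979, 0, 0.8016)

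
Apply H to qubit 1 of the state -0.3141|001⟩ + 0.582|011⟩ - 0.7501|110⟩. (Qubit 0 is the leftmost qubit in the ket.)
0.1894|001⟩ - 0.6336|011⟩ - 0.5304|100⟩ + 0.5304|110⟩

H on qubit 1 mixes each pair of kets that differ only in qubit 1: amplitudes (a, b) of (|…0…⟩, |…1…⟩) become ((a + b)/√2, (a − b)/√2). Kets absent from the input have amplitude 0.
(|001⟩, |011⟩): (a, b) = (-0.3141, 0.582) → (0.1894, -0.6336)
(|100⟩, |110⟩): (a, b) = (0, -0.7501) → (-0.5304, 0.5304)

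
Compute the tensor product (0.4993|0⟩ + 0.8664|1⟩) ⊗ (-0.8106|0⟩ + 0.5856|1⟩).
-0.4047|00⟩ + 0.2924|01⟩ - 0.7023|10⟩ + 0.5074|11⟩

amp(|b₁b₂…⟩) = product of the factor amplitudes for bits b₁, b₂, …; only kets whose every factor amplitude is nonzero survive.
|00⟩: (0.4993)(-0.8106) = -0.4047
|01⟩: (0.4993)(0.5856) = 0.2924
|10⟩: (0.8664)(-0.8106) = -0.7023
|11⟩: (0.8664)(0.5856) = 0.5074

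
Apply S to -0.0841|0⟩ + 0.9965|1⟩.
-0.0841|0⟩ + 0.9965i|1⟩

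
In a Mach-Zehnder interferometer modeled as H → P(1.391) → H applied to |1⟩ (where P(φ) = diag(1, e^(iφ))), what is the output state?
(0.4106 - 0.4919i)|0⟩ + (0.5894 + 0.4919i)|1⟩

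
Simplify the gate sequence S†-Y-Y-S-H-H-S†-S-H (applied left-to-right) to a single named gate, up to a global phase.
H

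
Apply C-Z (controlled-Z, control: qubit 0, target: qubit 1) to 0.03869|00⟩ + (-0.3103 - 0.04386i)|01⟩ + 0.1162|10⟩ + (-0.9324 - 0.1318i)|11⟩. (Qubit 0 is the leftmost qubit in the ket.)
0.03869|00⟩ + (-0.3103 - 0.04386i)|01⟩ + 0.1162|10⟩ + (0.9324 + 0.1318i)|11⟩

C-Z leaves the control-|0⟩ kets |00⟩, |01⟩ unchanged and applies Z to qubit 1 on the control-|1⟩ pair (|10⟩, |11⟩).
Z = [[1, 0], [0, -1]].
With a = amp(|10⟩) = 0.1162 and b = amp(|11⟩) = (-0.9324 - 0.1318i):
new amp(|10⟩) = (1)·a = 0.1162
new amp(|11⟩) = (-1)·b = (0.9324 + 0.1318i)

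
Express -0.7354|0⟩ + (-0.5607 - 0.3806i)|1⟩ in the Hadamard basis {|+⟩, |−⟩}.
(-0.9165 - 0.2691i)|+⟩ + (-0.1235 + 0.2691i)|−⟩

With |ψ⟩ = α|0⟩ + β|1⟩, the Hadamard-basis coefficients are ⟨+|ψ⟩ = (α + β)/√2 and ⟨−|ψ⟩ = (α − β)/√2.
Here α = -0.7354, β = (-0.5607 - 0.3806i): (α + β)/√2 = (-0.9165 - 0.2691i), (α − β)/√2 = (-0.1235 + 0.2691i).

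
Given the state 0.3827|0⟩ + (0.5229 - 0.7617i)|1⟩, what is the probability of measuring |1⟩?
0.8536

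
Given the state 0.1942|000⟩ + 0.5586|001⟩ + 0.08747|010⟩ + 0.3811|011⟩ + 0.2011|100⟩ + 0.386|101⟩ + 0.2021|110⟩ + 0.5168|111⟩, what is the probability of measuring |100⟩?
0.04044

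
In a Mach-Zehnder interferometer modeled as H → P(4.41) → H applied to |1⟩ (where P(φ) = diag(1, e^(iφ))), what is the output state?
(0.6489 + 0.4773i)|0⟩ + (0.3511 - 0.4773i)|1⟩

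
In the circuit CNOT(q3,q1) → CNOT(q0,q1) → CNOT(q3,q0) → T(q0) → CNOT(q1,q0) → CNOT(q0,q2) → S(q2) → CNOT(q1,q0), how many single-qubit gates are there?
2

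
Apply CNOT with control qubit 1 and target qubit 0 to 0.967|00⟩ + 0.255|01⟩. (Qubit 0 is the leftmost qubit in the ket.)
0.967|00⟩ + 0.255|11⟩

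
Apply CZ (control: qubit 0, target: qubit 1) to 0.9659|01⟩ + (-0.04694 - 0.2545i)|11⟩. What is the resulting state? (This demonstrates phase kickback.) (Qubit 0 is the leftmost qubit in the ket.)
0.9659|01⟩ + (0.04694 + 0.2545i)|11⟩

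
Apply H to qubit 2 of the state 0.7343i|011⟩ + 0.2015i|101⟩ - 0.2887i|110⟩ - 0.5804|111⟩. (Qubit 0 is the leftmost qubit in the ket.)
0.5192i|010⟩ - 0.5192i|011⟩ + 0.1425i|100⟩ - 0.1425i|101⟩ + (-0.4104 - 0.2041i)|110⟩ + (0.4104 - 0.2041i)|111⟩

H on qubit 2 mixes each pair of kets that differ only in qubit 2: amplitudes (a, b) of (|…0…⟩, |…1…⟩) become ((a + b)/√2, (a − b)/√2). Kets absent from the input have amplitude 0.
(|010⟩, |011⟩): (a, b) = (0, 0.7343i) → (0.5192i, -0.5192i)
(|100⟩, |101⟩): (a, b) = (0, 0.2015i) → (0.1425i, -0.1425i)
(|110⟩, |111⟩): (a, b) = (-0.2887i, -0.5804) → ((-0.4104 - 0.2041i), (0.4104 - 0.2041i))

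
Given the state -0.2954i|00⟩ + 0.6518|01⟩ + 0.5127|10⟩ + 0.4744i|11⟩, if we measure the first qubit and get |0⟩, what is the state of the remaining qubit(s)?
-0.4128i|0⟩ + 0.9108|1⟩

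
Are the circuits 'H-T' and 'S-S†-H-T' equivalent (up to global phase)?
Yes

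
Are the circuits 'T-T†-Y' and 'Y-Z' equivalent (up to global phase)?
No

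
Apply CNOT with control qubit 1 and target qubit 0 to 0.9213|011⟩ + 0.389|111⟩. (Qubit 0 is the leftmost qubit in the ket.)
0.389|011⟩ + 0.9213|111⟩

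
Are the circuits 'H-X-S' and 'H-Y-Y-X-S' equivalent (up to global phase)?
Yes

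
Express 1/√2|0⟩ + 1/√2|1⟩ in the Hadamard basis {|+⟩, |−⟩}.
|+⟩

With |ψ⟩ = α|0⟩ + β|1⟩, the Hadamard-basis coefficients are ⟨+|ψ⟩ = (α + β)/√2 and ⟨−|ψ⟩ = (α − β)/√2.
Here α = 1/√2, β = 1/√2: (α + β)/√2 = 1, (α − β)/√2 = 0.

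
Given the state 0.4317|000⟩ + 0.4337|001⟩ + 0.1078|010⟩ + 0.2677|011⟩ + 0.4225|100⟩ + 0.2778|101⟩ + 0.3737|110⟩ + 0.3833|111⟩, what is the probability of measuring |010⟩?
0.01162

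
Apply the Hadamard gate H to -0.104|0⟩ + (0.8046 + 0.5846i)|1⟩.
(0.4954 + 0.4134i)|0⟩ + (-0.6425 - 0.4134i)|1⟩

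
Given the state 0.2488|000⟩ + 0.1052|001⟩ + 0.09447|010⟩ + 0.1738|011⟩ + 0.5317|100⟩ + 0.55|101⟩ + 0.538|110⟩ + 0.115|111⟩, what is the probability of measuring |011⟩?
0.03021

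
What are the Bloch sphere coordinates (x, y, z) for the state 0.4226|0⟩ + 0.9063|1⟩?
(0.766, 0, -0.6428)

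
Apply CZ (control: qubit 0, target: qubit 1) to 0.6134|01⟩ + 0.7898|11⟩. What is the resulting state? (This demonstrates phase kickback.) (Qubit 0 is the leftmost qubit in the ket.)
0.6134|01⟩ - 0.7898|11⟩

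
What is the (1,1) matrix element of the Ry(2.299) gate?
0.4089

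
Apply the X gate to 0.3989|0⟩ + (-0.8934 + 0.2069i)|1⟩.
(-0.8934 + 0.2069i)|0⟩ + 0.3989|1⟩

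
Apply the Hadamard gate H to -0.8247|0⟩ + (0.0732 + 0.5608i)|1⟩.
(-0.5314 + 0.3965i)|0⟩ + (-0.6349 - 0.3965i)|1⟩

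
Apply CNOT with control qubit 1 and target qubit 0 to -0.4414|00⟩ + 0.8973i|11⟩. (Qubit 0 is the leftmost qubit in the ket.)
-0.4414|00⟩ + 0.8973i|01⟩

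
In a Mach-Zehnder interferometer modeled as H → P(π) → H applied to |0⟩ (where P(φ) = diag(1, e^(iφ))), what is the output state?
|1⟩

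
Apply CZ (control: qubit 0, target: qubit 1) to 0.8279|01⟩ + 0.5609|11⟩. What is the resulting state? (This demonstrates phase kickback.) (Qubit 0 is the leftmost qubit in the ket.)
0.8279|01⟩ - 0.5609|11⟩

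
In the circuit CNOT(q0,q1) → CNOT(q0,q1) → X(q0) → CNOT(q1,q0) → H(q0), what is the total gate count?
5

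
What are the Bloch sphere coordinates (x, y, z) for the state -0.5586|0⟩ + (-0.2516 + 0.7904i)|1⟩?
(0.2811, -0.883, -0.376)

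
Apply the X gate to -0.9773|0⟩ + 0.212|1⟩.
0.212|0⟩ - 0.9773|1⟩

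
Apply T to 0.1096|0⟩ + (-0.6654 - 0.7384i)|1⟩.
0.1096|0⟩ + (0.05162 - 0.9926i)|1⟩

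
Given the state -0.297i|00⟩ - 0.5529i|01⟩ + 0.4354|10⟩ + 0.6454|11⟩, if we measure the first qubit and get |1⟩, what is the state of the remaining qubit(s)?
0.5593|0⟩ + 0.829|1⟩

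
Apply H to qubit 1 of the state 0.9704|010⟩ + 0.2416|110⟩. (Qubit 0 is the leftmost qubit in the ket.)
0.6862|000⟩ - 0.6862|010⟩ + 0.1708|100⟩ - 0.1708|110⟩

H on qubit 1 mixes each pair of kets that differ only in qubit 1: amplitudes (a, b) of (|…0…⟩, |…1…⟩) become ((a + b)/√2, (a − b)/√2). Kets absent from the input have amplitude 0.
(|000⟩, |010⟩): (a, b) = (0, 0.9704) → (0.6862, -0.6862)
(|100⟩, |110⟩): (a, b) = (0, 0.2416) → (0.1708, -0.1708)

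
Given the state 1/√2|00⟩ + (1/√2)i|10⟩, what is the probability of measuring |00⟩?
1/2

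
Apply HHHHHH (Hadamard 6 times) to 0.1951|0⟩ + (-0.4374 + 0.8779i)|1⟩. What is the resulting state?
0.1951|0⟩ + (-0.4374 + 0.8779i)|1⟩

H² = I, so an even number of Hadamards cancels: H^6 = I and the state is unchanged.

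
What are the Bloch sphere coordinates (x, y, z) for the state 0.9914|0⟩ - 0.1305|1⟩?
(-0.2588, 0, 0.9658)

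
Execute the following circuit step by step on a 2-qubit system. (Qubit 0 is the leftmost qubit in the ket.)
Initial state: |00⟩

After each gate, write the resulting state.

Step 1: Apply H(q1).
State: 1/√2|00⟩ + 1/√2|01⟩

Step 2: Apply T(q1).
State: 1/√2|00⟩ + (1/2 + (1/2)i)|01⟩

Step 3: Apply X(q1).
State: (1/2 + (1/2)i)|00⟩ + 1/√2|01⟩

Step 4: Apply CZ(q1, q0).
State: (1/2 + (1/2)i)|00⟩ + 1/√2|01⟩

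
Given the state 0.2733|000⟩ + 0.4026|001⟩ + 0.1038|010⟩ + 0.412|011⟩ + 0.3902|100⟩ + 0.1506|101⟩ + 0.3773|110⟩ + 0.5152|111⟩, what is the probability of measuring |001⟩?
0.1621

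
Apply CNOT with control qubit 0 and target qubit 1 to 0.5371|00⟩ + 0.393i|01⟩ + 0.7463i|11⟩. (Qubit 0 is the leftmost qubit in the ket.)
0.5371|00⟩ + 0.393i|01⟩ + 0.7463i|10⟩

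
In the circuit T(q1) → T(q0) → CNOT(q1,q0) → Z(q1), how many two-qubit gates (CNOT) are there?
1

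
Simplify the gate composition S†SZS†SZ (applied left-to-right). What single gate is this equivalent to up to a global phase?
I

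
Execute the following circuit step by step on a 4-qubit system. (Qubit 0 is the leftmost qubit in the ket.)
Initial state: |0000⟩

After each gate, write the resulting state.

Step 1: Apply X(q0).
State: |1000⟩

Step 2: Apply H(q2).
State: 1/√2|1000⟩ + 1/√2|1010⟩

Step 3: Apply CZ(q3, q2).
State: 1/√2|1000⟩ + 1/√2|1010⟩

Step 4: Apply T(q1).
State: 1/√2|1000⟩ + 1/√2|1010⟩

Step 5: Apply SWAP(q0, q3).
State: 1/√2|0001⟩ + 1/√2|0011⟩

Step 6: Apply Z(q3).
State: -1/√2|0001⟩ - 1/√2|0011⟩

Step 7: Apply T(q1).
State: -1/√2|0001⟩ - 1/√2|0011⟩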